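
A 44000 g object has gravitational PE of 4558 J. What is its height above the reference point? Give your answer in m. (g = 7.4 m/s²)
Convert to SI: m = 44.0 kg, PE = 4558.0 J
h = PE/(mg) = 4558.0/(44.0·7.4) = 14.0 m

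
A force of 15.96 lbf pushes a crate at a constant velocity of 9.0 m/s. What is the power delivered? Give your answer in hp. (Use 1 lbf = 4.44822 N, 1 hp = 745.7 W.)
Convert to SI: F = 70.9936 N, v = 9.0 m/s
P = Fv = (70.9936)(9.0) = 638.942 W = 0.8568 hp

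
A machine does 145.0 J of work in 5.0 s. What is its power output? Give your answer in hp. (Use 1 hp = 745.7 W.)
P = W/t = 145.0/5.0 = 29.0 W = 0.03889 hp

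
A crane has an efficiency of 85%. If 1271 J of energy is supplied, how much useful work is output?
W_out = η·W_in = 0.85·1271 = 1080.35 J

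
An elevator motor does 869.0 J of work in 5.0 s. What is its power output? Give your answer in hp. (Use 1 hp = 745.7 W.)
P = W/t = 869.0/5.0 = 173.8 W = 0.2331 hp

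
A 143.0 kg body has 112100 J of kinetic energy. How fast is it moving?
v = √(2·KE/m) = √(2·112100/143.0) = 39.6 m/s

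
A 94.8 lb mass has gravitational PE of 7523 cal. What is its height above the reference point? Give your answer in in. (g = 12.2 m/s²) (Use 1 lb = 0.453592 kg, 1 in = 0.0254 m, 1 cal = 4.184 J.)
Convert to SI: m = 43.0005 kg, PE = 31476.2 J
h = PE/(mg) = 31476.2/(43.0005·12.2) = 59.9997 m = 2362 in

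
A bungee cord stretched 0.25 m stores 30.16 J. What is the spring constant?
k = 2·PE/x² = 2·30.16/(0.25)² = 965.1 N/m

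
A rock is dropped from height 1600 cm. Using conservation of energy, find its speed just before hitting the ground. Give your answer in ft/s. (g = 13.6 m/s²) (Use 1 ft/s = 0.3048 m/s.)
Convert to SI: h = 16.0 m
mgh = ½mv² ⇒ v = √(2gh) = √(2·13.6·16.0) = 20.8614 m/s = 68.44 ft/s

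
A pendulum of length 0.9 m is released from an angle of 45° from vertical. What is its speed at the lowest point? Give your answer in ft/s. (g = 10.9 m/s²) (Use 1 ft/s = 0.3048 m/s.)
h = L(1 − cosθ) = 0.9(1 − cos45°) = 0.263604 m
v = √(2gh) = √(2·10.9·0.263604) = 2.3972 m/s = 7.865 ft/s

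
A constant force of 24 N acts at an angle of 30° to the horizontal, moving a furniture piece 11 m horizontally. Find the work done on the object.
W = F·d·cosθ = (24)(11)cos(30°) = 228.6 J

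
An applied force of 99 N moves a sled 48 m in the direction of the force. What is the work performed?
W = F·d = (99)(48) = 4752 J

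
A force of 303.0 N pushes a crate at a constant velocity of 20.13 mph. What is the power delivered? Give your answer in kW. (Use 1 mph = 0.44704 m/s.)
Convert to SI: F = 303.0 N, v = 8.99892 m/s
P = Fv = (303.0)(8.99892) = 2726.67 W = 2.727 kW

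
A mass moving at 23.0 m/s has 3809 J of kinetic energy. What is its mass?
m = 2·KE/v² = 2·3809/(23.0)² = 14.4 kg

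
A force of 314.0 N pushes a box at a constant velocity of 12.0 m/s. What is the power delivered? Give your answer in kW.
P = Fv = (314.0)(12.0) = 3768.0 W = 3.768 kW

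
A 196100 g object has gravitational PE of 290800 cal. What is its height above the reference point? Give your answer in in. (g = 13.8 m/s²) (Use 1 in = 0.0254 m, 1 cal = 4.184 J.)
Convert to SI: m = 196.1 kg, PE = 1216710 J
h = PE/(mg) = 1216710/(196.1·13.8) = 449.603 m = 17700 in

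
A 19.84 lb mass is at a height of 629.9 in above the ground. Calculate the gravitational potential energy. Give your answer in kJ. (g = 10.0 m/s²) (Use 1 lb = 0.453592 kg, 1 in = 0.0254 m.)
Convert to SI: m = 8.99927 kg, h = 15.9995 m
PE = mgh = (8.99927)(10.0)(15.9995) = 1439.83 J = 1.44 kJ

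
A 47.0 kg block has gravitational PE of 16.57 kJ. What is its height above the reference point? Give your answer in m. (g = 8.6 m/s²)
Convert to SI: m = 47.0 kg, PE = 16570.0 J
h = PE/(mg) = 16570.0/(47.0·8.6) = 40.99 m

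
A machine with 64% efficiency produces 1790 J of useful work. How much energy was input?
W_in = W_out/η = 1790/0.64 = 2797 J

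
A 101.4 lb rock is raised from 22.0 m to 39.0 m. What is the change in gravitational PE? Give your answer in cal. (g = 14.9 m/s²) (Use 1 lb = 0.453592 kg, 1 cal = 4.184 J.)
Convert to SI: m = 45.9942 kg, Δh = 17.0 m
ΔPE = mgΔh = (45.9942)(14.9)(17.0) = 11650.3 J = 2784 cal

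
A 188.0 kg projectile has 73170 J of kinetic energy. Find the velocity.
v = √(2·KE/m) = √(2·73170/188.0) = 27.9 m/s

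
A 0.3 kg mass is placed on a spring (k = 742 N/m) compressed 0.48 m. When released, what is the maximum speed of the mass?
½kx² = ½mv² ⇒ v = x√(k/m) = (0.48)√(742/0.3) = 23.87 m/s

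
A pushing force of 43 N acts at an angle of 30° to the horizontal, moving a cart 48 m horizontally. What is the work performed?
W = F·d·cosθ = (43)(48)cos(30°) = 1787 J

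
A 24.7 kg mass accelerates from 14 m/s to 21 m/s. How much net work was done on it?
W = ΔKE = ½m(v₂² − v₁²) = ½(24.7)(21² − 14²) = 3025.75 J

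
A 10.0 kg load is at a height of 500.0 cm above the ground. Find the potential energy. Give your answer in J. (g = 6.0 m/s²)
Convert to SI: m = 10.0 kg, h = 5.0 m
PE = mgh = (10.0)(6.0)(5.0) = 300.0 J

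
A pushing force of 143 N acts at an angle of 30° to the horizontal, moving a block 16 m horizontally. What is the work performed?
W = F·d·cosθ = (143)(16)cos(30°) = 1981 J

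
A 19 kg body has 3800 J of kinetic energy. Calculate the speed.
v = √(2·KE/m) = √(2·3800/19) = 20.0 m/s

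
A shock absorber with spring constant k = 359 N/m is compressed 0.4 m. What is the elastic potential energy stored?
PE = ½kx² = ½(359)(0.4)² = 28.72 J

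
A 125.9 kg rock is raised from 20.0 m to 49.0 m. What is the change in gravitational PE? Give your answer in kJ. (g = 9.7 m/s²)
ΔPE = mgΔh = (125.9)(9.7)(29.0) = 35415.7 J = 35.42 kJ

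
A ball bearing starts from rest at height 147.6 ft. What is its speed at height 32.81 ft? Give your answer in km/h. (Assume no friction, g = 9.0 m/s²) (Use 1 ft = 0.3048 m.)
Convert to SI: h₁−h₂ = 34.988 m
mgh₁ = mgh₂ + ½mv² ⇒ v = √(2g(h₁−h₂)) = √(2·9.0·34.988) = 25.0955 m/s = 90.34 km/h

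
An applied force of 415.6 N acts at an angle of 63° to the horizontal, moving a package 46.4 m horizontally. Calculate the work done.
W = F·d·cosθ = (415.6)(46.4)cos(63°) = 8755 J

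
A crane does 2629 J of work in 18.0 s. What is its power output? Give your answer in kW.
P = W/t = 2629.0/18.0 = 146.056 W = 0.1461 kW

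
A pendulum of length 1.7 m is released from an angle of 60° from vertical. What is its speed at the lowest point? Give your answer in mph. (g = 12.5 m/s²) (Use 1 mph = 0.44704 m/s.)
h = L(1 − cosθ) = 1.7(1 − cos60°) = 0.85 m
v = √(2gh) = √(2·12.5·0.85) = 4.60977 m/s = 10.31 mph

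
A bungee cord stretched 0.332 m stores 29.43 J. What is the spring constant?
k = 2·PE/x² = 2·29.43/(0.332)² = 534.0 N/m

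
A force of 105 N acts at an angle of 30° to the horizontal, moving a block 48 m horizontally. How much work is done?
W = F·d·cosθ = (105)(48)cos(30°) = 4365 J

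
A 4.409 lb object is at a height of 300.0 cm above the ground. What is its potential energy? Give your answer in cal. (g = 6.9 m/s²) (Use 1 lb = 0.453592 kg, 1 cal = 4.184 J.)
Convert to SI: m = 1.99989 kg, h = 3.0 m
PE = mgh = (1.99989)(6.9)(3.0) = 41.3977 J = 9.894 cal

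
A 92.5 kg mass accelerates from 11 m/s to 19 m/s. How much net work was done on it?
W = ΔKE = ½m(v₂² − v₁²) = ½(92.5)(19² − 11²) = 11100.0 J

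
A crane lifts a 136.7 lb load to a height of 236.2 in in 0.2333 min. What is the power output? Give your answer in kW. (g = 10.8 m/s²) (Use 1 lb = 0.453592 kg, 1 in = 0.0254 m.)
Convert to SI: m = 62.006 kg, h = 5.99948 m, t = 13.998 s
P = mgh/t = (62.006)(10.8)(5.99948)/13.998 = 287.015 W = 0.287 kW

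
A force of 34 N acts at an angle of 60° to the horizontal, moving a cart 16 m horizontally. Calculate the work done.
W = F·d·cosθ = (34)(16)cos(60°) = 272.0 J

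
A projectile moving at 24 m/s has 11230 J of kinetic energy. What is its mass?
m = 2·KE/v² = 2·11230/(24)² = 38.99 kg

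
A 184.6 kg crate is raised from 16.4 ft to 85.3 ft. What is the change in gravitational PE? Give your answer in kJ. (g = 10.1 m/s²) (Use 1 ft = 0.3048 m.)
Convert to SI: m = 184.6 kg, Δh = 21.0007 m
ΔPE = mgΔh = (184.6)(10.1)(21.0007) = 39155.0 J = 39.16 kJ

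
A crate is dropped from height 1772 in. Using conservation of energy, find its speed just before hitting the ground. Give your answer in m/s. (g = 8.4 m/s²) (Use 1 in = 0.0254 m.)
Convert to SI: h = 45.0088 m
mgh = ½mv² ⇒ v = √(2gh) = √(2·8.4·45.0088) = 27.5 m/s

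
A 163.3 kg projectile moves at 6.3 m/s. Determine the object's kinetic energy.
KE = ½mv² = ½(163.3)(6.3)² = 3241 J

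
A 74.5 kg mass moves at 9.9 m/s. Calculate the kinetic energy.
KE = ½mv² = ½(74.5)(9.9)² = 3651 J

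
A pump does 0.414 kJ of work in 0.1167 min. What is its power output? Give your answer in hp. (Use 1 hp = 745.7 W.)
Convert to SI: W = 414.0 J, t = 7.002 s
P = W/t = 414.0/7.002 = 59.126 W = 0.07929 hp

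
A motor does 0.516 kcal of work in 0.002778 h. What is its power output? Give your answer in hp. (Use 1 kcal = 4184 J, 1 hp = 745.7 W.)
Convert to SI: W = 2158.94 J, t = 10.0008 s
P = W/t = 2158.94/10.0008 = 215.877 W = 0.2895 hp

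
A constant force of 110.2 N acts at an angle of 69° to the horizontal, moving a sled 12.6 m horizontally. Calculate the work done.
W = F·d·cosθ = (110.2)(12.6)cos(69°) = 497.6 J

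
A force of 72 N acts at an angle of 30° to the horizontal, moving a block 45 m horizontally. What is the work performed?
W = F·d·cosθ = (72)(45)cos(30°) = 2806 J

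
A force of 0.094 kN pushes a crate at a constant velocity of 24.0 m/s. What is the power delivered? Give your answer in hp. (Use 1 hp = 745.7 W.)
Convert to SI: F = 94.0 N, v = 24.0 m/s
P = Fv = (94.0)(24.0) = 2256.0 W = 3.025 hp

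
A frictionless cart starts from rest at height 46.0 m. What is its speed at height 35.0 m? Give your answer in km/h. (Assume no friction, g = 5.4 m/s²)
mgh₁ = mgh₂ + ½mv² ⇒ v = √(2g(h₁−h₂)) = √(2·5.4·11.0) = 10.8995 m/s = 39.24 km/h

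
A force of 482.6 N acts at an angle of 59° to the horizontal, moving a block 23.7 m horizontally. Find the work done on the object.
W = F·d·cosθ = (482.6)(23.7)cos(59°) = 5891 J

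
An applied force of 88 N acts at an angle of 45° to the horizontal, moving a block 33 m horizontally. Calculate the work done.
W = F·d·cosθ = (88)(33)cos(45°) = 2053 J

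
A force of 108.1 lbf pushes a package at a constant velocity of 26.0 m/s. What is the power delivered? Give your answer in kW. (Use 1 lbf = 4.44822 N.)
Convert to SI: F = 480.853 N, v = 26.0 m/s
P = Fv = (480.853)(26.0) = 12502.2 W = 12.5 kW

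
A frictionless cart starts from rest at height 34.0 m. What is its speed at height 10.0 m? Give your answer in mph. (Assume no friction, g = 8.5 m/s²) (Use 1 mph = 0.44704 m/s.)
mgh₁ = mgh₂ + ½mv² ⇒ v = √(2g(h₁−h₂)) = √(2·8.5·24.0) = 20.199 m/s = 45.18 mph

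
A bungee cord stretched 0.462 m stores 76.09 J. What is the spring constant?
k = 2·PE/x² = 2·76.09/(0.462)² = 713.0 N/m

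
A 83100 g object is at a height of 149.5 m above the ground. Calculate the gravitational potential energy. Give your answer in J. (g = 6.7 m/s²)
Convert to SI: m = 83.1 kg, h = 149.5 m
PE = mgh = (83.1)(6.7)(149.5) = 83240 J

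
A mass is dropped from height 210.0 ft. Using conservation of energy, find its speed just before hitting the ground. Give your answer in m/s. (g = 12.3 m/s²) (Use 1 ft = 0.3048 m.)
Convert to SI: h = 64.008 m
mgh = ½mv² ⇒ v = √(2gh) = √(2·12.3·64.008) = 39.68 m/s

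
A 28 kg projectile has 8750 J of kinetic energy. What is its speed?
v = √(2·KE/m) = √(2·8750/28) = 25.0 m/s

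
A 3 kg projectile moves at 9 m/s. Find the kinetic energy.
KE = ½mv² = ½(3)(9)² = 121.5 J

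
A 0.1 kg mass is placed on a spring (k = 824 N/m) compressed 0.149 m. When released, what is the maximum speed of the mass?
½kx² = ½mv² ⇒ v = x√(k/m) = (0.149)√(824/0.1) = 13.53 m/s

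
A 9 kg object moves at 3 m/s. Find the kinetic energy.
KE = ½mv² = ½(9)(3)² = 40.5 J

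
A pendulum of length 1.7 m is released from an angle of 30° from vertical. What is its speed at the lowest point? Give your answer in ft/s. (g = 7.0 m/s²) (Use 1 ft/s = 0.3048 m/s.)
h = L(1 − cosθ) = 1.7(1 − cos30°) = 0.227757 m
v = √(2gh) = √(2·7.0·0.227757) = 1.78566 m/s = 5.858 ft/s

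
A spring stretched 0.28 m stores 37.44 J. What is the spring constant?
k = 2·PE/x² = 2·37.44/(0.28)² = 955.1 N/m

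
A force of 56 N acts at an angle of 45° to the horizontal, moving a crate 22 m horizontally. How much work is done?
W = F·d·cosθ = (56)(22)cos(45°) = 871.2 J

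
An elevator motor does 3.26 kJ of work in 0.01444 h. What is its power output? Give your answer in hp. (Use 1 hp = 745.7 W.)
Convert to SI: W = 3260.0 J, t = 51.984 s
P = W/t = 3260.0/51.984 = 62.7116 W = 0.0841 hp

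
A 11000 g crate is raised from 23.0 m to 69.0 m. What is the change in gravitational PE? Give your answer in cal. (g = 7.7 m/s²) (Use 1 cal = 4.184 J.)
Convert to SI: m = 11.0 kg, Δh = 46.0 m
ΔPE = mgΔh = (11.0)(7.7)(46.0) = 3896.2 J = 931.2 cal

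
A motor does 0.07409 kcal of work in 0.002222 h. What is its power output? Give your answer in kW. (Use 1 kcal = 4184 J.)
Convert to SI: W = 309.993 J, t = 7.9992 s
P = W/t = 309.993/7.9992 = 38.7529 W = 0.03875 kW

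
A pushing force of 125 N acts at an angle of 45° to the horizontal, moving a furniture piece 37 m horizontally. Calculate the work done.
W = F·d·cosθ = (125)(37)cos(45°) = 3270 J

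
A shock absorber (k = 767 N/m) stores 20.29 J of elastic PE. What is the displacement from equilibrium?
x = √(2·PE/k) = √(2·20.29/767) = 0.23 m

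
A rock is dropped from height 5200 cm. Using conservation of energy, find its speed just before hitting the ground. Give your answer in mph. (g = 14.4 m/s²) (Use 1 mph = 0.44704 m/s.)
Convert to SI: h = 52.0 m
mgh = ½mv² ⇒ v = √(2gh) = √(2·14.4·52.0) = 38.6988 m/s = 86.57 mph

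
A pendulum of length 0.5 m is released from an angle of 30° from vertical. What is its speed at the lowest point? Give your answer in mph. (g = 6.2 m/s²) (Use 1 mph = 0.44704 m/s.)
h = L(1 − cosθ) = 0.5(1 − cos30°) = 0.0669873 m
v = √(2gh) = √(2·6.2·0.0669873) = 0.911396 m/s = 2.039 mph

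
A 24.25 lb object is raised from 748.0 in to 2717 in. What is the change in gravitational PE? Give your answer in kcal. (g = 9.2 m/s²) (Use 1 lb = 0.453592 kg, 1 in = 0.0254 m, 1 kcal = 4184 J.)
Convert to SI: m = 10.9996 kg, Δh = 50.0126 m
ΔPE = mgΔh = (10.9996)(9.2)(50.0126) = 5061.09 J = 1.21 kcal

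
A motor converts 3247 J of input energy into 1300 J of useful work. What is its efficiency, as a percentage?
η = W_out/W_in = 1300/3247 = 40.04%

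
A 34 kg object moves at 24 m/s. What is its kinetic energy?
KE = ½mv² = ½(34)(24)² = 9792.0 J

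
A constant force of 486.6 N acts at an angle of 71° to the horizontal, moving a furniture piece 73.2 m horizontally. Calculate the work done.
W = F·d·cosθ = (486.6)(73.2)cos(71°) = 11600 J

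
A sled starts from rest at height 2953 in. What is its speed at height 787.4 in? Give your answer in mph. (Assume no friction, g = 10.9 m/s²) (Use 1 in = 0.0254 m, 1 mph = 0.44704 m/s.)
Convert to SI: h₁−h₂ = 55.0062 m
mgh₁ = mgh₂ + ½mv² ⇒ v = √(2g(h₁−h₂)) = √(2·10.9·55.0062) = 34.6285 m/s = 77.46 mph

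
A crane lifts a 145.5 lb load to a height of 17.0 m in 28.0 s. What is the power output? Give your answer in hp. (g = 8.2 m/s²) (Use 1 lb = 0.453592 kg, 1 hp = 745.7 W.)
Convert to SI: m = 65.9976 kg, h = 17.0 m, t = 28.0 s
P = mgh/t = (65.9976)(8.2)(17.0)/28.0 = 328.574 W = 0.4406 hp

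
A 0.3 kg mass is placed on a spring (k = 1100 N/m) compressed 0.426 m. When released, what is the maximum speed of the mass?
½kx² = ½mv² ⇒ v = x√(k/m) = (0.426)√(1100/0.3) = 25.8 m/s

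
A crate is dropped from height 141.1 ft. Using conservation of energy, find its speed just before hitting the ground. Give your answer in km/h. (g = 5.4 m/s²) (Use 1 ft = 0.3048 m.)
Convert to SI: h = 43.0073 m
mgh = ½mv² ⇒ v = √(2gh) = √(2·5.4·43.0073) = 21.5518 m/s = 77.59 km/h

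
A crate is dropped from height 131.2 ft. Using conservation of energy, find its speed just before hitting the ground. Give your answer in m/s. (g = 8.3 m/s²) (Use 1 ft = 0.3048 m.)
Convert to SI: h = 39.9898 m
mgh = ½mv² ⇒ v = √(2gh) = √(2·8.3·39.9898) = 25.76 m/s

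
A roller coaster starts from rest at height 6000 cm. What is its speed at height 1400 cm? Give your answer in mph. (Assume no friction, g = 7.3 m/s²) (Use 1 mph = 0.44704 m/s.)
Convert to SI: h₁−h₂ = 46.0 m
mgh₁ = mgh₂ + ½mv² ⇒ v = √(2g(h₁−h₂)) = √(2·7.3·46.0) = 25.9152 m/s = 57.97 mph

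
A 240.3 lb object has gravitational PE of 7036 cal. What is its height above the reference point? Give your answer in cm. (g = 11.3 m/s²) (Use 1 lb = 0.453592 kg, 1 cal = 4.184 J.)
Convert to SI: m = 108.998 kg, PE = 29438.6 J
h = PE/(mg) = 29438.6/(108.998·11.3) = 23.9012 m = 2390 cm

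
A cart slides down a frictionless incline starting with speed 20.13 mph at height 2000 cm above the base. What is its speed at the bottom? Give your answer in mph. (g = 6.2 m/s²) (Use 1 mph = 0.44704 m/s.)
Convert to SI: v₀ = 8.99892 m/s, h = 20.0 m
½mv₀² + mgh = ½mv² ⇒ v = √(v₀² + 2gh) = √(8.99892² + 2·6.2·20.0) = 18.1378 m/s = 40.57 mph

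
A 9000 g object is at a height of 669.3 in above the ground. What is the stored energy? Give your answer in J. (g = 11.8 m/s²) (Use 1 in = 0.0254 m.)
Convert to SI: m = 9.0 kg, h = 17.0002 m
PE = mgh = (9.0)(11.8)(17.0002) = 1805 J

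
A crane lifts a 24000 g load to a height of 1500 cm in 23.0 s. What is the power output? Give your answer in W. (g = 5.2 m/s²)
Convert to SI: m = 24.0 kg, h = 15.0 m, t = 23.0 s
P = mgh/t = (24.0)(5.2)(15.0)/23.0 = 81.39 W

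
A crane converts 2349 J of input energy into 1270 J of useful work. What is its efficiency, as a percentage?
η = W_out/W_in = 1270/2349 = 54.07%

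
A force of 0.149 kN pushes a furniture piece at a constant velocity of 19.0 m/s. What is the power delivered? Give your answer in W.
Convert to SI: F = 149.0 N, v = 19.0 m/s
P = Fv = (149.0)(19.0) = 2831 W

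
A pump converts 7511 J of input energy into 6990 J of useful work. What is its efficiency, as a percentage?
η = W_out/W_in = 6990/7511 = 93.06%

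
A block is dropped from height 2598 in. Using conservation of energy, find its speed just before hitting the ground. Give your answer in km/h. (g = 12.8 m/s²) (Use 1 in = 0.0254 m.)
Convert to SI: h = 65.9892 m
mgh = ½mv² ⇒ v = √(2gh) = √(2·12.8·65.9892) = 41.1014 m/s = 148.0 km/h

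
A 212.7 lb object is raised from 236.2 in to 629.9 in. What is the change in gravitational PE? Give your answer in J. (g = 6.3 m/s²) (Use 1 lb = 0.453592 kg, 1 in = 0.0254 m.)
Convert to SI: m = 96.479 kg, Δh = 9.99998 m
ΔPE = mgΔh = (96.479)(6.3)(9.99998) = 6078 J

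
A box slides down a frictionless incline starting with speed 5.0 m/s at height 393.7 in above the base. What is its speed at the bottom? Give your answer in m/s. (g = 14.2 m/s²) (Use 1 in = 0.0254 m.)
Convert to SI: v₀ = 5.0 m/s, h = 9.99998 m
½mv₀² + mgh = ½mv² ⇒ v = √(v₀² + 2gh) = √(5.0² + 2·14.2·9.99998) = 17.58 m/s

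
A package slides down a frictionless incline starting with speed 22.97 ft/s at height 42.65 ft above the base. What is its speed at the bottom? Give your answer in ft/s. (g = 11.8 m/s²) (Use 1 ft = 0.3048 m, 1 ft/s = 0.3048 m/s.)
Convert to SI: v₀ = 7.00126 m/s, h = 12.9997 m
½mv₀² + mgh = ½mv² ⇒ v = √(v₀² + 2gh) = √(7.00126² + 2·11.8·12.9997) = 18.863 m/s = 61.89 ft/s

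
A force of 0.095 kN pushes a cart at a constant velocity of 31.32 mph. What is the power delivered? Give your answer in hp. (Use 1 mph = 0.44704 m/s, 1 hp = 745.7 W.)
Convert to SI: F = 95.0 N, v = 14.0013 m/s
P = Fv = (95.0)(14.0013) = 1330.12 W = 1.784 hp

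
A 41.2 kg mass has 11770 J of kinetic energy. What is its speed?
v = √(2·KE/m) = √(2·11770/41.2) = 23.9 m/s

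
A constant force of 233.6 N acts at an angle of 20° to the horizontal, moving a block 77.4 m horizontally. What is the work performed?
W = F·d·cosθ = (233.6)(77.4)cos(20°) = 16990 J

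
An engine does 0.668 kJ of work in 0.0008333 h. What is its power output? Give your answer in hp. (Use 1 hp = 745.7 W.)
Convert to SI: W = 668.0 J, t = 2.99988 s
P = W/t = 668.0/2.99988 = 222.676 W = 0.2986 hp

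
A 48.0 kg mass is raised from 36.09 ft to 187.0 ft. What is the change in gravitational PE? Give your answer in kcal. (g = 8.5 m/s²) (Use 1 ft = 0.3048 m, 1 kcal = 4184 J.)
Convert to SI: m = 48.0 kg, Δh = 45.9974 m
ΔPE = mgΔh = (48.0)(8.5)(45.9974) = 18766.9 J = 4.485 kcal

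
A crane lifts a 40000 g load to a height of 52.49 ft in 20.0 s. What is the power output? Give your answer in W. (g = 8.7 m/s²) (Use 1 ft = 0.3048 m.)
Convert to SI: m = 40.0 kg, h = 15.999 m, t = 20.0 s
P = mgh/t = (40.0)(8.7)(15.999)/20.0 = 278.4 W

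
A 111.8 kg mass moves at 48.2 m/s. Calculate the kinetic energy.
KE = ½mv² = ½(111.8)(48.2)² = 129900 J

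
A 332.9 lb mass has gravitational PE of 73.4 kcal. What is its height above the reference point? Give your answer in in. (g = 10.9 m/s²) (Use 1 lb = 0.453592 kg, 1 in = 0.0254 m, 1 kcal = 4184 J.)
Convert to SI: m = 151.001 kg, PE = 307106 J
h = PE/(mg) = 307106/(151.001·10.9) = 186.587 m = 7346 in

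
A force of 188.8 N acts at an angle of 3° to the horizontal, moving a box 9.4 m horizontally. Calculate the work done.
W = F·d·cosθ = (188.8)(9.4)cos(3°) = 1772 J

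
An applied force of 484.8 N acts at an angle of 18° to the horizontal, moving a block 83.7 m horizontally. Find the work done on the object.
W = F·d·cosθ = (484.8)(83.7)cos(18°) = 38590 J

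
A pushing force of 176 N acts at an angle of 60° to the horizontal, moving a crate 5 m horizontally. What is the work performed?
W = F·d·cosθ = (176)(5)cos(60°) = 440.0 J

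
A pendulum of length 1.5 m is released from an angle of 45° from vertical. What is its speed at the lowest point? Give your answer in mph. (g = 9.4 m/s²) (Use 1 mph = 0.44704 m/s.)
h = L(1 − cosθ) = 1.5(1 − cos45°) = 0.43934 m
v = √(2gh) = √(2·9.4·0.43934) = 2.87395 m/s = 6.429 mph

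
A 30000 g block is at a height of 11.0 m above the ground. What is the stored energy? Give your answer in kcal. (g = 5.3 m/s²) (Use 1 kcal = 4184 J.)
Convert to SI: m = 30.0 kg, h = 11.0 m
PE = mgh = (30.0)(5.3)(11.0) = 1749.0 J = 0.418 kcal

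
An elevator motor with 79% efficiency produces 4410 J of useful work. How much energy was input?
W_in = W_out/η = 4410/0.79 = 5582 J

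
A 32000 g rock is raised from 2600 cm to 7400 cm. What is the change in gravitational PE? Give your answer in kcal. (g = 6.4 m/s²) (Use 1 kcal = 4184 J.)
Convert to SI: m = 32.0 kg, Δh = 48.0 m
ΔPE = mgΔh = (32.0)(6.4)(48.0) = 9830.4 J = 2.35 kcal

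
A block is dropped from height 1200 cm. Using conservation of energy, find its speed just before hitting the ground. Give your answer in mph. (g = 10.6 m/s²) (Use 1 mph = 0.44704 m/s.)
Convert to SI: h = 12.0 m
mgh = ½mv² ⇒ v = √(2gh) = √(2·10.6·12.0) = 15.9499 m/s = 35.68 mph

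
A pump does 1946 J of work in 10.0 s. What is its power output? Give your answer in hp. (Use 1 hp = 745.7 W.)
P = W/t = 1946.0/10.0 = 194.6 W = 0.261 hp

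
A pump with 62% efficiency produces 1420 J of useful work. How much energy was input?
W_in = W_out/η = 1420/0.62 = 2290 J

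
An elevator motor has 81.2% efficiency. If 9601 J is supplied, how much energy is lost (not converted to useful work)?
W_lost = W_in(1 − η) = 9601·(1 − 0.812) = 1805 J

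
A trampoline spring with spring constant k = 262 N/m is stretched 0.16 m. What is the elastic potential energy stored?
PE = ½kx² = ½(262)(0.16)² = 3.354 J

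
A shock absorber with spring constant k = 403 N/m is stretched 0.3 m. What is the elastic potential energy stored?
PE = ½kx² = ½(403)(0.3)² = 18.14 J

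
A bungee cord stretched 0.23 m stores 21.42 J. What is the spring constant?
k = 2·PE/x² = 2·21.42/(0.23)² = 809.8 N/m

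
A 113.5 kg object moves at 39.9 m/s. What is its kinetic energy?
KE = ½mv² = ½(113.5)(39.9)² = 90350 J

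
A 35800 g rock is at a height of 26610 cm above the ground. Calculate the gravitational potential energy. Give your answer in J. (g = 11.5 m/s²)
Convert to SI: m = 35.8 kg, h = 266.1 m
PE = mgh = (35.8)(11.5)(266.1) = 109600 J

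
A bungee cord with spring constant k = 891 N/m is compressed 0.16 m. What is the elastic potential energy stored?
PE = ½kx² = ½(891)(0.16)² = 11.4 J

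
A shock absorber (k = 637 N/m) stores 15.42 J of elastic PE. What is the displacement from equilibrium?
x = √(2·PE/k) = √(2·15.42/637) = 0.22 m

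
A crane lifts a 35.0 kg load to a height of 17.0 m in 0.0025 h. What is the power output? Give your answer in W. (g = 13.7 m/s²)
Convert to SI: m = 35.0 kg, h = 17.0 m, t = 9.0 s
P = mgh/t = (35.0)(13.7)(17.0)/9.0 = 905.7 W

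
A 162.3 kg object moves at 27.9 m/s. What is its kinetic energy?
KE = ½mv² = ½(162.3)(27.9)² = 63170 J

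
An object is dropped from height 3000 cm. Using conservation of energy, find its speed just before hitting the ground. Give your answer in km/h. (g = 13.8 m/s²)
Convert to SI: h = 30.0 m
mgh = ½mv² ⇒ v = √(2gh) = √(2·13.8·30.0) = 28.775 m/s = 103.6 km/h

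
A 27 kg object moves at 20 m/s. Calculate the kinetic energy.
KE = ½mv² = ½(27)(20)² = 5400.0 J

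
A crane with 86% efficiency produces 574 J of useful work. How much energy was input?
W_in = W_out/η = 574/0.86 = 667.4 J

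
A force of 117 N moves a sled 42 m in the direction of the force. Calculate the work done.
W = F·d = (117)(42) = 4914 J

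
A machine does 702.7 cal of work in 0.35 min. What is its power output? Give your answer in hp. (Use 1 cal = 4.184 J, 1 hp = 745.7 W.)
Convert to SI: W = 2940.1 J, t = 21.0 s
P = W/t = 2940.1/21.0 = 140.005 W = 0.1877 hp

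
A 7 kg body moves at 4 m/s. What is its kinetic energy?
KE = ½mv² = ½(7)(4)² = 56.0 J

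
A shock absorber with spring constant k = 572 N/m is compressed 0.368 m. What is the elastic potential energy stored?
PE = ½kx² = ½(572)(0.368)² = 38.73 J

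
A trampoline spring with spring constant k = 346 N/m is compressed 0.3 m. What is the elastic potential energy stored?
PE = ½kx² = ½(346)(0.3)² = 15.57 J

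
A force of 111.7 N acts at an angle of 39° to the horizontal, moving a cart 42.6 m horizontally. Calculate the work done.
W = F·d·cosθ = (111.7)(42.6)cos(39°) = 3698 J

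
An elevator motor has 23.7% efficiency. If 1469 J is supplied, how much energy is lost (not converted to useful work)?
W_lost = W_in(1 − η) = 1469·(1 − 0.237) = 1121 J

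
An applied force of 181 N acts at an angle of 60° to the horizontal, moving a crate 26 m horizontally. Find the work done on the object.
W = F·d·cosθ = (181)(26)cos(60°) = 2353 J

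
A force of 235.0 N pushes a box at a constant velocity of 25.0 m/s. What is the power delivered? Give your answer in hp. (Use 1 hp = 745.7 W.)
P = Fv = (235.0)(25.0) = 5875.0 W = 7.879 hp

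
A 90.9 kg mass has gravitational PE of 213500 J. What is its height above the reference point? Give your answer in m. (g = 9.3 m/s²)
h = PE/(mg) = 213500/(90.9·9.3) = 252.6 m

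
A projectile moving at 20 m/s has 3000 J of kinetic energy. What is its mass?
m = 2·KE/v² = 2·3000/(20)² = 15.0 kg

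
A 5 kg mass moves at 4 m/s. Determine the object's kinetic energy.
KE = ½mv² = ½(5)(4)² = 40.0 J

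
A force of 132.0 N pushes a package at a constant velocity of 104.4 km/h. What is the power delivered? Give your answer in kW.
Convert to SI: F = 132.0 N, v = 29.0 m/s
P = Fv = (132.0)(29.0) = 3828.0 W = 3.828 kW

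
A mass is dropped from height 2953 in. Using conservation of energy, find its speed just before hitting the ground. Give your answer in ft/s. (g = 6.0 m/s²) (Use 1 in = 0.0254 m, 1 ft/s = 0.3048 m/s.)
Convert to SI: h = 75.0062 m
mgh = ½mv² ⇒ v = √(2gh) = √(2·6.0·75.0062) = 30.0012 m/s = 98.43 ft/s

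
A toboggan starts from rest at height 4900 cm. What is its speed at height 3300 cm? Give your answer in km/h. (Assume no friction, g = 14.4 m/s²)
Convert to SI: h₁−h₂ = 16.0 m
mgh₁ = mgh₂ + ½mv² ⇒ v = √(2g(h₁−h₂)) = √(2·14.4·16.0) = 21.4663 m/s = 77.28 km/h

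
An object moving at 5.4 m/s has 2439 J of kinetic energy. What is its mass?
m = 2·KE/v² = 2·2439/(5.4)² = 167.3 kg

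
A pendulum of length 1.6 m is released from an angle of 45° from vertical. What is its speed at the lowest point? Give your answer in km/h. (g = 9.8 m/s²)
h = L(1 − cosθ) = 1.6(1 − cos45°) = 0.468629 m
v = √(2gh) = √(2·9.8·0.468629) = 3.0307 m/s = 10.91 km/h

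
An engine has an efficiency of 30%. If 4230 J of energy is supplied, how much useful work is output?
W_out = η·W_in = 0.3·4230 = 1269.0 J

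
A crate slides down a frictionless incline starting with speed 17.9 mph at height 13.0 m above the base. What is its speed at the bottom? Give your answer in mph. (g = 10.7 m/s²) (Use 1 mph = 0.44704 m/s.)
Convert to SI: v₀ = 8.00202 m/s, h = 13.0 m
½mv₀² + mgh = ½mv² ⇒ v = √(v₀² + 2gh) = √(8.00202² + 2·10.7·13.0) = 18.4995 m/s = 41.38 mph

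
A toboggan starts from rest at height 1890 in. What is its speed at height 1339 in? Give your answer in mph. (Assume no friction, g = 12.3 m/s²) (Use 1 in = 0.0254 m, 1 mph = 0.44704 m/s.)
Convert to SI: h₁−h₂ = 13.9954 m
mgh₁ = mgh₂ + ½mv² ⇒ v = √(2g(h₁−h₂)) = √(2·12.3·13.9954) = 18.555 m/s = 41.51 mph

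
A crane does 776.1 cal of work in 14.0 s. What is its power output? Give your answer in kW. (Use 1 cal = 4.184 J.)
Convert to SI: W = 3247.2 J, t = 14.0 s
P = W/t = 3247.2/14.0 = 231.943 W = 0.2319 kW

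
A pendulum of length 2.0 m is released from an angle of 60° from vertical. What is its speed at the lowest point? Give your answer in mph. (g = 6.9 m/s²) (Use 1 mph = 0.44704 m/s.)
h = L(1 − cosθ) = 2.0(1 − cos60°) = 1.0 m
v = √(2gh) = √(2·6.9·1.0) = 3.71484 m/s = 8.31 mph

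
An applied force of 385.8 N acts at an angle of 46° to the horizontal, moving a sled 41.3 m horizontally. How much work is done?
W = F·d·cosθ = (385.8)(41.3)cos(46°) = 11070 J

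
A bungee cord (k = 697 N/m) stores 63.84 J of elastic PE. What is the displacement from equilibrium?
x = √(2·PE/k) = √(2·63.84/697) = 0.428 m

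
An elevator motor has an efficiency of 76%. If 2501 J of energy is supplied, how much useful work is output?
W_out = η·W_in = 0.76·2501 = 1900.76 J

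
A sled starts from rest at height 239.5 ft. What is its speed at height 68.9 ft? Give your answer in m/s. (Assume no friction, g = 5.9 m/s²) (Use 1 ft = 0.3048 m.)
Convert to SI: h₁−h₂ = 51.9989 m
mgh₁ = mgh₂ + ½mv² ⇒ v = √(2g(h₁−h₂)) = √(2·5.9·51.9989) = 24.77 m/s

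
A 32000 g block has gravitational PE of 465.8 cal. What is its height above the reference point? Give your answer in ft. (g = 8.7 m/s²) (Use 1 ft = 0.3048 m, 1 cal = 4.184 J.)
Convert to SI: m = 32.0 kg, PE = 1948.91 J
h = PE/(mg) = 1948.91/(32.0·8.7) = 7.00039 m = 22.97 ft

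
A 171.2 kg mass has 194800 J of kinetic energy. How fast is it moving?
v = √(2·KE/m) = √(2·194800/171.2) = 47.7 m/s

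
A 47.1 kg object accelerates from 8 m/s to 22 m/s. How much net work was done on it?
W = ΔKE = ½m(v₂² − v₁²) = ½(47.1)(22² − 8²) = 9891.0 J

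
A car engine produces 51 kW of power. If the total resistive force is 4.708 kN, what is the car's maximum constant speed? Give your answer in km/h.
Convert to SI: F = 4708.0 N
P = Fv ⇒ v = P/F = 51000 W/4708.0 N = 10.8326 m/s = 39.0 km/h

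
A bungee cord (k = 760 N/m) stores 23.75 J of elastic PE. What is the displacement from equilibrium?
x = √(2·PE/k) = √(2·23.75/760) = 0.25 m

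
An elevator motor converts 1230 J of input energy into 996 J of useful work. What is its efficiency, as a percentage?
η = W_out/W_in = 996/1230 = 80.98%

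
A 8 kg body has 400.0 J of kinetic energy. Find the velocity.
v = √(2·KE/m) = √(2·400.0/8) = 10.0 m/s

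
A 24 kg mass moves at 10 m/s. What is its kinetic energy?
KE = ½mv² = ½(24)(10)² = 1200.0 J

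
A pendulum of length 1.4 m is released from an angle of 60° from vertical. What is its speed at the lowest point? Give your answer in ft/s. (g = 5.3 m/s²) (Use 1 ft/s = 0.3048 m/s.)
h = L(1 − cosθ) = 1.4(1 − cos60°) = 0.7 m
v = √(2gh) = √(2·5.3·0.7) = 2.72397 m/s = 8.937 ft/s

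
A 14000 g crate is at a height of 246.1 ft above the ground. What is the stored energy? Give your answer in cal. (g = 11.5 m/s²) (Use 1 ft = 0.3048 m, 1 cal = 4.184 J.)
Convert to SI: m = 14.0 kg, h = 75.0113 m
PE = mgh = (14.0)(11.5)(75.0113) = 12076.8 J = 2886 cal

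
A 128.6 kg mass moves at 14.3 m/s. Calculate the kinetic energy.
KE = ½mv² = ½(128.6)(14.3)² = 13150 J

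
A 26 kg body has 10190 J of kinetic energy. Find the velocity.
v = √(2·KE/m) = √(2·10190/26) = 28.0 m/s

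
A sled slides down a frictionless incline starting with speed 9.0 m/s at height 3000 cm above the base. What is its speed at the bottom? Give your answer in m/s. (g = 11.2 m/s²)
Convert to SI: v₀ = 9.0 m/s, h = 30.0 m
½mv₀² + mgh = ½mv² ⇒ v = √(v₀² + 2gh) = √(9.0² + 2·11.2·30.0) = 27.44 m/s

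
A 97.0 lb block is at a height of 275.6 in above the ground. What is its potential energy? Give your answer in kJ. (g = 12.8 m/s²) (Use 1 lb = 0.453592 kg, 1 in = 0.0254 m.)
Convert to SI: m = 43.9984 kg, h = 7.00024 m
PE = mgh = (43.9984)(12.8)(7.00024) = 3942.39 J = 3.942 kJ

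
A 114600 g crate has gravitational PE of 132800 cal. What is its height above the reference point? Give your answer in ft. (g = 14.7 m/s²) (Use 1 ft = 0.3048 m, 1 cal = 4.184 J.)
Convert to SI: m = 114.6 kg, PE = 555635 J
h = PE/(mg) = 555635/(114.6·14.7) = 329.828 m = 1082 ft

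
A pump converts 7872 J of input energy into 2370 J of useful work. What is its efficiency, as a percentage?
η = W_out/W_in = 2370/7872 = 30.11%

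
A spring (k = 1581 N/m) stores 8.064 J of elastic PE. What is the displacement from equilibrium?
x = √(2·PE/k) = √(2·8.064/1581) = 0.101 m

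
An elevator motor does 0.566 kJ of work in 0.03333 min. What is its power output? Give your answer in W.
Convert to SI: W = 566.0 J, t = 1.9998 s
P = W/t = 566.0/1.9998 = 283.0 W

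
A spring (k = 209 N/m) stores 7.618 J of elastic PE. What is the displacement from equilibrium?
x = √(2·PE/k) = √(2·7.618/209) = 0.27 m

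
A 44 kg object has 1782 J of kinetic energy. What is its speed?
v = √(2·KE/m) = √(2·1782/44) = 9.0 m/s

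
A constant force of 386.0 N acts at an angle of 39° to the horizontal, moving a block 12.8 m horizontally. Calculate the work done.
W = F·d·cosθ = (386.0)(12.8)cos(39°) = 3840 J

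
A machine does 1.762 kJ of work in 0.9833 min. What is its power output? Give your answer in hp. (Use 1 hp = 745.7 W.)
Convert to SI: W = 1762.0 J, t = 58.998 s
P = W/t = 1762.0/58.998 = 29.8654 W = 0.04005 hp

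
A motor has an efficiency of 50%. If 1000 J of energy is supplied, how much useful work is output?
W_out = η·W_in = 0.5·1000 = 500.0 J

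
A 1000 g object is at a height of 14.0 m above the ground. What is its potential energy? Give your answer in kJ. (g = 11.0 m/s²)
Convert to SI: m = 1.0 kg, h = 14.0 m
PE = mgh = (1.0)(11.0)(14.0) = 154.0 J = 0.154 kJ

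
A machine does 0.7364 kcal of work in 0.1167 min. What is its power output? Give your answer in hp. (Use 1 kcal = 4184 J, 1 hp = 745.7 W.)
Convert to SI: W = 3081.1 J, t = 7.002 s
P = W/t = 3081.1/7.002 = 440.031 W = 0.5901 hp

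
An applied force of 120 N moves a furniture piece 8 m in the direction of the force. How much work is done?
W = F·d = (120)(8) = 960.0 J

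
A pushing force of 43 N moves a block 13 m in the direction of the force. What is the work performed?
W = F·d = (43)(13) = 559.0 J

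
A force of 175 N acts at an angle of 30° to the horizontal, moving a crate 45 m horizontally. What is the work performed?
W = F·d·cosθ = (175)(45)cos(30°) = 6820 J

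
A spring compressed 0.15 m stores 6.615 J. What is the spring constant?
k = 2·PE/x² = 2·6.615/(0.15)² = 588.0 N/m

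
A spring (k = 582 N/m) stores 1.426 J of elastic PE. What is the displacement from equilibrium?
x = √(2·PE/k) = √(2·1.426/582) = 0.07 m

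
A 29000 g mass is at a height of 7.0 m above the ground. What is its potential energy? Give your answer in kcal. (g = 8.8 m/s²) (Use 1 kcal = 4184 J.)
Convert to SI: m = 29.0 kg, h = 7.0 m
PE = mgh = (29.0)(8.8)(7.0) = 1786.4 J = 0.427 kcal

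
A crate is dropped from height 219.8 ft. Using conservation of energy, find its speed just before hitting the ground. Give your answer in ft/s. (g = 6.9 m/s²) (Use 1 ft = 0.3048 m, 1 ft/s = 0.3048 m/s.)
Convert to SI: h = 66.995 m
mgh = ½mv² ⇒ v = √(2gh) = √(2·6.9·66.995) = 30.4061 m/s = 99.76 ft/s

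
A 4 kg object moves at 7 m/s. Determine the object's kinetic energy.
KE = ½mv² = ½(4)(7)² = 98.0 J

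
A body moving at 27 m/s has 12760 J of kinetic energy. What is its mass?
m = 2·KE/v² = 2·12760/(27)² = 35.01 kg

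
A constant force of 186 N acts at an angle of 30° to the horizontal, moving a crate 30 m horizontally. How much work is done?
W = F·d·cosθ = (186)(30)cos(30°) = 4832 J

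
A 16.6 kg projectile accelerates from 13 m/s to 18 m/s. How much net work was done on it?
W = ΔKE = ½m(v₂² − v₁²) = ½(16.6)(18² − 13²) = 1286.5 J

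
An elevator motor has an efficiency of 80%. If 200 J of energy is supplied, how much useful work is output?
W_out = η·W_in = 0.8·200 = 160.0 J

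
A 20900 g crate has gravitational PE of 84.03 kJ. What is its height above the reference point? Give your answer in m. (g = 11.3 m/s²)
Convert to SI: m = 20.9 kg, PE = 84030.0 J
h = PE/(mg) = 84030.0/(20.9·11.3) = 355.8 m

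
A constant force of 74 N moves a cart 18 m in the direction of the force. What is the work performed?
W = F·d = (74)(18) = 1332 J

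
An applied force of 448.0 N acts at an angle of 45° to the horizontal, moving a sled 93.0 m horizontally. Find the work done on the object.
W = F·d·cosθ = (448.0)(93.0)cos(45°) = 29460 J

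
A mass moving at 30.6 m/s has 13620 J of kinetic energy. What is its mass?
m = 2·KE/v² = 2·13620/(30.6)² = 29.09 kg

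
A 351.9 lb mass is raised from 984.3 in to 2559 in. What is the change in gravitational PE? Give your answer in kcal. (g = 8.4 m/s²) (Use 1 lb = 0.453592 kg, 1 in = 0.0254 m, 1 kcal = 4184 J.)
Convert to SI: m = 159.619 kg, Δh = 39.9974 m
ΔPE = mgΔh = (159.619)(8.4)(39.9974) = 53628.5 J = 12.82 kcal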